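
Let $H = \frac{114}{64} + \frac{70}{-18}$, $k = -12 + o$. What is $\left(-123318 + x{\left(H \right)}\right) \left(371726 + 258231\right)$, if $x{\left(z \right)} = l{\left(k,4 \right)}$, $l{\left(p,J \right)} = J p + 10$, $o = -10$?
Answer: $-77734173972$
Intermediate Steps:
$k = -22$ ($k = -12 - 10 = -22$)
$l{\left(p,J \right)} = 10 + J p$
$H = - \frac{607}{288}$ ($H = 114 \cdot \frac{1}{64} + 70 \left(- \frac{1}{18}\right) = \frac{57}{32} - \frac{35}{9} = - \frac{607}{288} \approx -2.1076$)
$x{\left(z \right)} = -78$ ($x{\left(z \right)} = 10 + 4 \left(-22\right) = 10 - 88 = -78$)
$\left(-123318 + x{\left(H \right)}\right) \left(371726 + 258231\right) = \left(-123318 - 78\right) \left(371726 + 258231\right) = \left(-123396\right) 629957 = -77734173972$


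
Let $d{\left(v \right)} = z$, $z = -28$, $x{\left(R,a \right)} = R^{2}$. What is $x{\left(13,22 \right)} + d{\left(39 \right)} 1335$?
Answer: $-37211$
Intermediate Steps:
$d{\left(v \right)} = -28$
$x{\left(13,22 \right)} + d{\left(39 \right)} 1335 = 13^{2} - 37380 = 169 - 37380 = -37211$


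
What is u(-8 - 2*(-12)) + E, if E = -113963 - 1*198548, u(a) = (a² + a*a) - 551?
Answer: -312550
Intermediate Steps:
u(a) = -551 + 2*a² (u(a) = (a² + a²) - 551 = 2*a² - 551 = -551 + 2*a²)
E = -312511 (E = -113963 - 198548 = -312511)
u(-8 - 2*(-12)) + E = (-551 + 2*(-8 - 2*(-12))²) - 312511 = (-551 + 2*(-8 + 24)²) - 312511 = (-551 + 2*16²) - 312511 = (-551 + 2*256) - 312511 = (-551 + 512) - 312511 = -39 - 312511 = -312550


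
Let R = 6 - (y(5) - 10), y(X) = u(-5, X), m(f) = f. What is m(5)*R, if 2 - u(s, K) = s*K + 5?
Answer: -30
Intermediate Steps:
u(s, K) = -3 - K*s (u(s, K) = 2 - (s*K + 5) = 2 - (K*s + 5) = 2 - (5 + K*s) = 2 + (-5 - K*s) = -3 - K*s)
y(X) = -3 + 5*X (y(X) = -3 - 1*X*(-5) = -3 + 5*X)
R = -6 (R = 6 - ((-3 + 5*5) - 10) = 6 - ((-3 + 25) - 10) = 6 - (22 - 10) = 6 - 1*12 = 6 - 12 = -6)
m(5)*R = 5*(-6) = -30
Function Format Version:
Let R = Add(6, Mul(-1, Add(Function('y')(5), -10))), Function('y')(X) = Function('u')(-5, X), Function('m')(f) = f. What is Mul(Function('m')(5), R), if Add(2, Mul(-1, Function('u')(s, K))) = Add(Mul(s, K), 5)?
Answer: -30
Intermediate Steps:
Function('u')(s, K) = Add(-3, Mul(-1, K, s)) (Function('u')(s, K) = Add(2, Mul(-1, Add(Mul(s, K), 5))) = Add(2, Mul(-1, Add(Mul(K, s), 5))) = Add(2, Mul(-1, Add(5, Mul(K, s)))) = Add(2, Add(-5, Mul(-1, K, s))) = Add(-3, Mul(-1, K, s)))
Function('y')(X) = Add(-3, Mul(5, X)) (Function('y')(X) = Add(-3, Mul(-1, X, -5)) = Add(-3, Mul(5, X)))
R = -6 (R = Add(6, Mul(-1, Add(Add(-3, Mul(5, 5)), -10))) = Add(6, Mul(-1, Add(Add(-3, 25), -10))) = Add(6, Mul(-1, Add(22, -10))) = Add(6, Mul(-1, 12)) = Add(6, -12) = -6)
Mul(Function('m')(5), R) = Mul(5, -6) = -30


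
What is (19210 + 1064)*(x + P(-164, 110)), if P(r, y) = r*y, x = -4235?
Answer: -451603350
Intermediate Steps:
(19210 + 1064)*(x + P(-164, 110)) = (19210 + 1064)*(-4235 - 164*110) = 20274*(-4235 - 18040) = 20274*(-22275) = -451603350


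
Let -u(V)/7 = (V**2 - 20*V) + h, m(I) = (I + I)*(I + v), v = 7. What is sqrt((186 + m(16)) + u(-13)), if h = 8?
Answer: I*sqrt(2137) ≈ 46.228*I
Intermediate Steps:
m(I) = 2*I*(7 + I) (m(I) = (I + I)*(I + 7) = (2*I)*(7 + I) = 2*I*(7 + I))
u(V) = -56 - 7*V**2 + 140*V (u(V) = -7*((V**2 - 20*V) + 8) = -7*(8 + V**2 - 20*V) = -56 - 7*V**2 + 140*V)
sqrt((186 + m(16)) + u(-13)) = sqrt((186 + 2*16*(7 + 16)) + (-56 - 7*(-13)**2 + 140*(-13))) = sqrt((186 + 2*16*23) + (-56 - 7*169 - 1820)) = sqrt((186 + 736) + (-56 - 1183 - 1820)) = sqrt(922 - 3059) = sqrt(-2137) = I*sqrt(2137)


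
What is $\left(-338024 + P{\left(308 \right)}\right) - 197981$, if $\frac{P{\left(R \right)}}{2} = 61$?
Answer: $-535883$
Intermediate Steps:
$P{\left(R \right)} = 122$ ($P{\left(R \right)} = 2 \cdot 61 = 122$)
$\left(-338024 + P{\left(308 \right)}\right) - 197981 = \left(-338024 + 122\right) - 197981 = -337902 - 197981 = -535883$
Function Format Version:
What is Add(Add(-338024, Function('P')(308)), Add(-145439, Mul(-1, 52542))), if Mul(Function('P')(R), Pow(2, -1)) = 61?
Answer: -535883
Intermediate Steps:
Function('P')(R) = 122 (Function('P')(R) = Mul(2, 61) = 122)
Add(Add(-338024, Function('P')(308)), Add(-145439, Mul(-1, 52542))) = Add(Add(-338024, 122), Add(-145439, Mul(-1, 52542))) = Add(-337902, Add(-145439, -52542)) = Add(-337902, -197981) = -535883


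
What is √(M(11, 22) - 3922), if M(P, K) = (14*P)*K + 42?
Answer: 2*I*√123 ≈ 22.181*I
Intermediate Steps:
M(P, K) = 42 + 14*K*P (M(P, K) = 14*K*P + 42 = 42 + 14*K*P)
√(M(11, 22) - 3922) = √((42 + 14*22*11) - 3922) = √((42 + 3388) - 3922) = √(3430 - 3922) = √(-492) = 2*I*√123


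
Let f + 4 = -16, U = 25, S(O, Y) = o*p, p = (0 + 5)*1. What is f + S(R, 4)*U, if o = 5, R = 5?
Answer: 605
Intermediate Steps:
p = 5 (p = 5*1 = 5)
S(O, Y) = 25 (S(O, Y) = 5*5 = 25)
f = -20 (f = -4 - 16 = -20)
f + S(R, 4)*U = -20 + 25*25 = -20 + 625 = 605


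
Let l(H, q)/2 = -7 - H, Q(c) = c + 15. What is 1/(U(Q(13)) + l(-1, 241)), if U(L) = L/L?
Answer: -1/11 ≈ -0.090909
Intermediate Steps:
Q(c) = 15 + c
l(H, q) = -14 - 2*H (l(H, q) = 2*(-7 - H) = -14 - 2*H)
U(L) = 1
1/(U(Q(13)) + l(-1, 241)) = 1/(1 + (-14 - 2*(-1))) = 1/(1 + (-14 + 2)) = 1/(1 - 12) = 1/(-11) = -1/11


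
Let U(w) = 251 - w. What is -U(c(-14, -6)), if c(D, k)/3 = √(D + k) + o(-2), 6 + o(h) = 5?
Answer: -254 + 6*I*√5 ≈ -254.0 + 13.416*I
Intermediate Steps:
o(h) = -1 (o(h) = -6 + 5 = -1)
c(D, k) = -3 + 3*√(D + k) (c(D, k) = 3*(√(D + k) - 1) = 3*(-1 + √(D + k)) = -3 + 3*√(D + k))
-U(c(-14, -6)) = -(251 - (-3 + 3*√(-14 - 6))) = -(251 - (-3 + 3*√(-20))) = -(251 - (-3 + 3*(2*I*√5))) = -(251 - (-3 + 6*I*√5)) = -(251 + (3 - 6*I*√5)) = -(254 - 6*I*√5) = -254 + 6*I*√5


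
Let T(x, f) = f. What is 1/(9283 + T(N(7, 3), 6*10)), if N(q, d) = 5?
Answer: 1/9343 ≈ 0.00010703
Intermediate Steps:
1/(9283 + T(N(7, 3), 6*10)) = 1/(9283 + 6*10) = 1/(9283 + 60) = 1/9343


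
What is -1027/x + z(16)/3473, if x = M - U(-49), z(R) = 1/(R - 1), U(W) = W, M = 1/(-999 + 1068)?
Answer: -3691604603/176185290 ≈ -20.953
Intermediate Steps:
M = 1/69 ≈ 0.014493
z(R) = 1/(-1 + R)
x = 3382/69 (x = 1/69 - 1*(-49) = 1/69 + 49 = 3382/69 ≈ 49.014)
-1027/x + z(16)/3473 = -1027/3382/69 + 1/((-1 + 16)*3473) = -1027*69/3382 + (1/3473)/15 = -70863/3382 + (1/15)*(1/3473) = -70863/3382 + 1/52095 = -3691604603/176185290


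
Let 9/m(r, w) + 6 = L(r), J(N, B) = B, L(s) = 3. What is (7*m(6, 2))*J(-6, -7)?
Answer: 147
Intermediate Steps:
m(r, w) = -3 (m(r, w) = 9/(-6 + 3) = 9/(-3) = 9*(-⅓) = -3)
(7*m(6, 2))*J(-6, -7) = (7*(-3))*(-7) = -21*(-7) = 147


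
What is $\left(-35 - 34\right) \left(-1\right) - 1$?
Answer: $68$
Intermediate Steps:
$\left(-35 - 34\right) \left(-1\right) - 1 = \left(-69\right) \left(-1\right) - 1 = 69 - 1 = 68$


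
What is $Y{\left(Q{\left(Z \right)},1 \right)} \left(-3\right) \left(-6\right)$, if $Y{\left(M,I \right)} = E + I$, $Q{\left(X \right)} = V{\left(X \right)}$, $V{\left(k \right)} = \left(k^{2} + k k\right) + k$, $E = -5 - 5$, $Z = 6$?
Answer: $-162$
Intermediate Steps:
$E = -10$
$V{\left(k \right)} = k + 2 k^{2}$ ($V{\left(k \right)} = \left(k^{2} + k^{2}\right) + k = 2 k^{2} + k = k + 2 k^{2}$)
$Q{\left(X \right)} = X \left(1 + 2 X\right)$
$Y{\left(M,I \right)} = -10 + I$
$Y{\left(Q{\left(Z \right)},1 \right)} \left(-3\right) \left(-6\right) = \left(-10 + 1\right) \left(-3\right) \left(-6\right) = \left(-9\right) \left(-3\right) \left(-6\right) = 27 \left(-6\right) = -162$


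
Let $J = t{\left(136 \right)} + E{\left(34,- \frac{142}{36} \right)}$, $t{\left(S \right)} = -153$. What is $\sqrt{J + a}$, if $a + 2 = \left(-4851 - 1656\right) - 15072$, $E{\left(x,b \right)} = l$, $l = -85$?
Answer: $i \sqrt{21819} \approx 147.71 i$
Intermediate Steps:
$E{\left(x,b \right)} = -85$
$a = -21581$ ($a = -2 - 21579 = -21581$)
$J = -238$ ($J = -153 - 85 = -238$)
$\sqrt{J + a} = \sqrt{-238 - 21581} = \sqrt{-21819} = i \sqrt{21819}$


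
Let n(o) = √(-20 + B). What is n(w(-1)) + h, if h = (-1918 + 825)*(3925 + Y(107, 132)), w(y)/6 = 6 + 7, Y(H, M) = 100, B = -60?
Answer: -4399325 + 4*I*√5 ≈ -4.3993e+6 + 8.9443*I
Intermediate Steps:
w(y) = 78 (w(y) = 6*(6 + 7) = 6*13 = 78)
h = -4399325 (h = (-1918 + 825)*(3925 + 100) = -1093*4025 = -4399325)
n(o) = 4*I*√5 (n(o) = √(-20 - 60) = √(-80) = 4*I*√5)
n(w(-1)) + h = 4*I*√5 - 4399325 = -4399325 + 4*I*√5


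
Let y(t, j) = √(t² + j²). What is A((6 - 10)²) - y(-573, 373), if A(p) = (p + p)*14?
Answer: 448 - √467458 ≈ -235.71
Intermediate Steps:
A(p) = 28*p (A(p) = (2*p)*14 = 28*p)
y(t, j) = √(j² + t²)
A((6 - 10)²) - y(-573, 373) = 28*(6 - 10)² - √(373² + (-573)²) = 28*(-4)² - √(139129 + 328329) = 28*16 - √467458 = 448 - √467458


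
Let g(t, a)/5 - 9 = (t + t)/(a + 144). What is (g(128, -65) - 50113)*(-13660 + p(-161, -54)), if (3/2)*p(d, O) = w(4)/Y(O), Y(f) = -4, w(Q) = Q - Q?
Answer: 54012896720/79 ≈ 6.8371e+8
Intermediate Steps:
w(Q) = 0
g(t, a) = 45 + 10*t/(144 + a) (g(t, a) = 45 + 5*((t + t)/(a + 144)) = 45 + 5*((2*t)/(144 + a)) = 45 + 5*(2*t/(144 + a)) = 45 + 10*t/(144 + a))
p(d, O) = 0 (p(d, O) = 2*(0/(-4))/3 = 2*(0*(-¼))/3 = (⅔)*0 = 0)
(g(128, -65) - 50113)*(-13660 + p(-161, -54)) = (5*(1296 + 2*128 + 9*(-65))/(144 - 65) - 50113)*(-13660 + 0) = (5*(1296 + 256 - 585)/79 - 50113)*(-13660) = (5*(1/79)*967 - 50113)*(-13660) = (4835/79 - 50113)*(-13660) = -3954092/79*(-13660) = 54012896720/79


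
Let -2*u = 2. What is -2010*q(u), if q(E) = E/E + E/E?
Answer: -4020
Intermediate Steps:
u = -1 (u = -½*2 = -1)
q(E) = 2 (q(E) = 1 + 1 = 2)
-2010*q(u) = -2010*2 = -4020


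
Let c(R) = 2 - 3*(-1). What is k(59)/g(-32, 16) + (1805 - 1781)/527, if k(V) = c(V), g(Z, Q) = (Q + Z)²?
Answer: 8779/134912 ≈ 0.065072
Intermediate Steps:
c(R) = 5 (c(R) = 2 + 3 = 5)
k(V) = 5
k(59)/g(-32, 16) + (1805 - 1781)/527 = 5/((16 - 32)²) + (1805 - 1781)/527 = 5/((-16)²) + 24*(1/527) = 5/256 + 24/527 = 8779/134912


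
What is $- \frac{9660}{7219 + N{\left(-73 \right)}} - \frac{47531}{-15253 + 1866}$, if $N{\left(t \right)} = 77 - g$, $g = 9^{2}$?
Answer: $\frac{1294653}{585377} \approx 2.2117$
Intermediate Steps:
$g = 81$
$N{\left(t \right)} = -4$ ($N{\left(t \right)} = 77 - 81 = -4$)
$- \frac{9660}{7219 + N{\left(-73 \right)}} - \frac{47531}{-15253 + 1866} = - \frac{9660}{7219 - 4} - \frac{47531}{-15253 + 1866} = - \frac{9660}{7215} - \frac{47531}{-13387} = \left(-9660\right) \frac{1}{7215} - - \frac{4321}{1217} = - \frac{644}{481} + \frac{4321}{1217} = \frac{1294653}{585377}$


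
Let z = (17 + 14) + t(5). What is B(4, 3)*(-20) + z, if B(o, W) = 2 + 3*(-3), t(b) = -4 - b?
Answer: 162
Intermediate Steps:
B(o, W) = -7 (B(o, W) = 2 - 9 = -7)
z = 22 (z = (17 + 14) + (-4 - 1*5) = 31 + (-4 - 5) = 31 - 9 = 22)
B(4, 3)*(-20) + z = -7*(-20) + 22 = 140 + 22 = 162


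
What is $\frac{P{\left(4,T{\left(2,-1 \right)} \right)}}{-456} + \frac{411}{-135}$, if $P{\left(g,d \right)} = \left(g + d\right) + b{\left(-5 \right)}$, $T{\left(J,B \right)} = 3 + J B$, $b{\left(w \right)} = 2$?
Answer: $- \frac{20929}{6840} \approx -3.0598$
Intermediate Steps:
$T{\left(J,B \right)} = 3 + B J$
$P{\left(g,d \right)} = 2 + d + g$ ($P{\left(g,d \right)} = \left(g + d\right) + 2 = \left(d + g\right) + 2 = 2 + d + g$)
$\frac{P{\left(4,T{\left(2,-1 \right)} \right)}}{-456} + \frac{411}{-135} = \frac{2 + \left(3 - 2\right) + 4}{-456} + \frac{411}{-135} = \left(2 + \left(3 - 2\right) + 4\right) \left(- \frac{1}{456}\right) + 411 \left(- \frac{1}{135}\right) = \left(2 + 1 + 4\right) \left(- \frac{1}{456}\right) - \frac{137}{45} = 7 \left(- \frac{1}{456}\right) - \frac{137}{45} = - \frac{7}{456} - \frac{137}{45} = - \frac{20929}{6840}$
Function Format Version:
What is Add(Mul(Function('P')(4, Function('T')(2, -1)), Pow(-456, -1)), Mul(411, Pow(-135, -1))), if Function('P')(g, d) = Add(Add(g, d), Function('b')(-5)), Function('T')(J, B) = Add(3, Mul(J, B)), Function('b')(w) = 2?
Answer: Rational(-20929, 6840) ≈ -3.0598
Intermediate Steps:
Function('T')(J, B) = Add(3, Mul(B, J))
Function('P')(g, d) = Add(2, d, g) (Function('P')(g, d) = Add(Add(g, d), 2) = Add(Add(d, g), 2) = Add(2, d, g))
Add(Mul(Function('P')(4, Function('T')(2, -1)), Pow(-456, -1)), Mul(411, Pow(-135, -1))) = Add(Mul(Add(2, Add(3, Mul(-1, 2)), 4), Pow(-456, -1)), Mul(411, Pow(-135, -1))) = Add(Mul(Add(2, Add(3, -2), 4), Rational(-1, 456)), Mul(411, Rational(-1, 135))) = Add(Mul(Add(2, 1, 4), Rational(-1, 456)), Rational(-137, 45)) = Add(Mul(7, Rational(-1, 456)), Rational(-137, 45)) = Add(Rational(-7, 456), Rational(-137, 45)) = Rational(-20929, 6840)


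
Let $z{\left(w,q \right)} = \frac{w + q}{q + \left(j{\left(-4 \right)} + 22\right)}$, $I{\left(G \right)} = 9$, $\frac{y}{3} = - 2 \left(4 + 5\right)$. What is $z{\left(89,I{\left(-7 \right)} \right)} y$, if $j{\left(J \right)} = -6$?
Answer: $- \frac{5292}{25} \approx -211.68$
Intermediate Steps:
$y = -54$ ($y = 3 \left(- 2 \left(4 + 5\right)\right) = 3 \left(\left(-2\right) 9\right) = 3 \left(-18\right) = -54$)
$z{\left(w,q \right)} = \frac{q + w}{16 + q}$ ($z{\left(w,q \right)} = \frac{w + q}{q + \left(-6 + 22\right)} = \frac{q + w}{q + 16} = \frac{q + w}{16 + q}$)
$z{\left(89,I{\left(-7 \right)} \right)} y = \frac{9 + 89}{16 + 9} \left(-54\right) = \frac{1}{25} \cdot 98 \left(-54\right) = \frac{98}{25} \left(-54\right) = - \frac{5292}{25}$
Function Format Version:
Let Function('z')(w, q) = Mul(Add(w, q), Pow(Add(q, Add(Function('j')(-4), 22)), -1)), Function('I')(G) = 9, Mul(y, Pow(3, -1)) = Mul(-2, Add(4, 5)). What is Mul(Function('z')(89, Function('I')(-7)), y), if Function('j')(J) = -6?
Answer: Rational(-5292, 25) ≈ -211.68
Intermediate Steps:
y = -54 (y = Mul(3, Mul(-2, Add(4, 5))) = Mul(3, Mul(-2, 9)) = Mul(3, -18) = -54)
Function('z')(w, q) = Mul(Pow(Add(16, q), -1), Add(q, w)) (Function('z')(w, q) = Mul(Add(w, q), Pow(Add(q, Add(-6, 22)), -1)) = Mul(Add(q, w), Pow(Add(q, 16), -1)) = Mul(Add(q, w), Pow(Add(16, q), -1)) = Mul(Pow(Add(16, q), -1), Add(q, w)))
Mul(Function('z')(89, Function('I')(-7)), y) = Mul(Mul(Pow(Add(16, 9), -1), Add(9, 89)), -54) = Mul(Mul(Pow(25, -1), 98), -54) = Mul(Mul(Rational(1, 25), 98), -54) = Mul(Rational(98, 25), -54) = Rational(-5292, 25)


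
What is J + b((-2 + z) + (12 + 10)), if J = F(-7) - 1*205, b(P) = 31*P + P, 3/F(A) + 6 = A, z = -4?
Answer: 3988/13 ≈ 306.77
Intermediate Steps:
F(A) = 3/(-6 + A)
b(P) = 32*P
J = -2668/13 (J = 3/(-6 - 7) - 1*205 = 3/(-13) - 205 = 3*(-1/13) - 205 = -3/13 - 205 = -2668/13 ≈ -205.23)
J + b((-2 + z) + (12 + 10)) = -2668/13 + 32*((-2 - 4) + (12 + 10)) = -2668/13 + 32*(-6 + 22) = -2668/13 + 32*16 = -2668/13 + 512 = 3988/13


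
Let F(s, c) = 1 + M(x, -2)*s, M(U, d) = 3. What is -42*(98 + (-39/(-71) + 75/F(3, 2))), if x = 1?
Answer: -316239/71 ≈ -4454.1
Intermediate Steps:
F(s, c) = 1 + 3*s
-42*(98 + (-39/(-71) + 75/F(3, 2))) = -42*(98 + (-39/(-71) + 75/(1 + 3*3))) = -42*(98 + (-39*(-1/71) + 75/(1 + 9))) = -42*(98 + (39/71 + 75/10)) = -42*(98 + (39/71 + 75*(⅒))) = -42*(98 + (39/71 + 15/2)) = -42*(98 + 1143/142) = -42*15059/142 = -316239/71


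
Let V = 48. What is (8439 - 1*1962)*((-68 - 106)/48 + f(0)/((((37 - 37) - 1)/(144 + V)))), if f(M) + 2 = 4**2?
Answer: -139469241/8 ≈ -1.7434e+7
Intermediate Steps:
f(M) = 14 (f(M) = -2 + 4**2 = -2 + 16 = 14)
(8439 - 1*1962)*((-68 - 106)/48 + f(0)/((((37 - 37) - 1)/(144 + V)))) = (8439 - 1*1962)*((-68 - 106)/48 + 14/((((37 - 37) - 1)/(144 + 48)))) = (8439 - 1962)*(-174*1/48 + 14/(((0 - 1)/192))) = 6477*(-29/8 + 14/((-1*1/192))) = 6477*(-29/8 + 14/(-1/192)) = 6477*(-29/8 + 14*(-192)) = 6477*(-29/8 - 2688) = 6477*(-21533/8) = -139469241/8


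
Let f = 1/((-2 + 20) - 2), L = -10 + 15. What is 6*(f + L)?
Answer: 243/8 ≈ 30.375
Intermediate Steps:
L = 5
f = 1/16 (f = 1/(18 - 2) = 1/16 ≈ 0.062500)
6*(f + L) = 6*(1/16 + 5) = 6*(81/16) = 243/8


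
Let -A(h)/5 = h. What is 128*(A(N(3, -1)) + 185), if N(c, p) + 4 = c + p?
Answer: 24960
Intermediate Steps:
N(c, p) = -4 + c + p (N(c, p) = -4 + (c + p) = -4 + c + p)
A(h) = -5*h
128*(A(N(3, -1)) + 185) = 128*(-5*(-4 + 3 - 1) + 185) = 128*(-5*(-2) + 185) = 128*(10 + 185) = 128*195 = 24960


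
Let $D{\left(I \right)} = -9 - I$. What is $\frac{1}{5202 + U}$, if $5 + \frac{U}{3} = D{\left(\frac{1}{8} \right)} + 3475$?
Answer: $\frac{8}{124677} \approx 6.4166 \cdot 10^{-5}$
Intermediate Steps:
$U = \frac{83061}{8}$ ($U = -15 + 3 \left(\left(-9 - \frac{1}{8}\right) + 3475\right) = -15 + 3 \left(- \frac{73}{8} + 3475\right) = -15 + 3 \cdot \frac{27727}{8} = -15 + \frac{83181}{8} = \frac{83061}{8} \approx 10383.0$)
$\frac{1}{5202 + U} = \frac{1}{5202 + \frac{83061}{8}} = \frac{1}{\frac{124677}{8}} = \frac{8}{124677}$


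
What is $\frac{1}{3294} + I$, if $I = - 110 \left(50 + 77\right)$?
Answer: $- \frac{46017179}{3294} \approx -13970.0$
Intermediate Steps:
$I = -13970$ ($I = \left(-110\right) 127 = -13970$)
$\frac{1}{3294} + I = \frac{1}{3294} - 13970 = - \frac{46017179}{3294}$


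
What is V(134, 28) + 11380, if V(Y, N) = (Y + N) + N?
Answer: 11570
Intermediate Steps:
V(Y, N) = Y + 2*N (V(Y, N) = (N + Y) + N = Y + 2*N)
V(134, 28) + 11380 = (134 + 2*28) + 11380 = (134 + 56) + 11380 = 190 + 11380 = 11570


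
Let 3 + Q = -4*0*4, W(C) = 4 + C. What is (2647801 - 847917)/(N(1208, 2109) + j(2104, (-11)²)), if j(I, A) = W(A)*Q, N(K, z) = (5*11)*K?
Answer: 1799884/66065 ≈ 27.244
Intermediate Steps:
Q = -3 (Q = -3 - 4*0*4 = -3 + 0*4 = -3 + 0 = -3)
N(K, z) = 55*K
j(I, A) = -12 - 3*A (j(I, A) = (4 + A)*(-3) = -12 - 3*A)
(2647801 - 847917)/(N(1208, 2109) + j(2104, (-11)²)) = (2647801 - 847917)/(55*1208 + (-12 - 3*(-11)²)) = 1799884/(66440 + (-12 - 3*121)) = 1799884/(66440 + (-12 - 363)) = 1799884/(66440 - 375) = 1799884/66065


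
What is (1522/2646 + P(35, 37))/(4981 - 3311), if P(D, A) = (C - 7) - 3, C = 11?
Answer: 1042/1104705 ≈ 0.00094324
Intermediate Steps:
P(D, A) = 1 (P(D, A) = (11 - 7) - 3 = 4 - 3 = 1)
(1522/2646 + P(35, 37))/(4981 - 3311) = (1522/2646 + 1)/(4981 - 3311) = (1522*(1/2646) + 1)/1670 = (761/1323 + 1)*(1/1670) = (2084/1323)*(1/1670) = 1042/1104705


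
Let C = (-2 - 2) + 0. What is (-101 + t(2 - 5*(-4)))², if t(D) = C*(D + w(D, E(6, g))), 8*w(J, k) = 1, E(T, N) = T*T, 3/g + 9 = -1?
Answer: 143641/4 ≈ 35910.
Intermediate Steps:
g = -3/10 (g = 3/(-9 - 1) = 3/(-10) = 3*(-⅒) = -3/10 ≈ -0.30000)
E(T, N) = T²
w(J, k) = ⅛ (w(J, k) = (⅛)*1 = ⅛)
C = -4 (C = -4 + 0 = -4)
t(D) = -½ - 4*D (t(D) = -4*(D + ⅛) = -4*(⅛ + D) = -½ - 4*D)
(-101 + t(2 - 5*(-4)))² = (-101 + (-½ - 4*(2 - 5*(-4))))² = (-101 + (-½ - 4*(2 + 20)))² = (-101 + (-½ - 4*22))² = (-101 + (-½ - 88))² = (-101 - 177/2)² = (-379/2)² = 143641/4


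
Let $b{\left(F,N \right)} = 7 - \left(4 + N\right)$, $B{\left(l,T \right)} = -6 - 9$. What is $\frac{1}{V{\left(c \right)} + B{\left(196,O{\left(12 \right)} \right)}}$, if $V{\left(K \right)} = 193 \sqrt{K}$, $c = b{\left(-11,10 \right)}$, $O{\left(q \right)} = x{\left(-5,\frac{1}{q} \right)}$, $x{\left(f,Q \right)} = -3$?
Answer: $- \frac{15}{260968} - \frac{193 i \sqrt{7}}{260968} \approx -5.7478 \cdot 10^{-5} - 0.0019567 i$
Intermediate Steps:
$O{\left(q \right)} = -3$
$B{\left(l,T \right)} = -15$ ($B{\left(l,T \right)} = -6 - 9 = -15$)
$b{\left(F,N \right)} = 3 - N$ ($b{\left(F,N \right)} = 7 - \left(4 + N\right) = 3 - N$)
$c = -7$ ($c = 3 - 10 = -7$)
$\frac{1}{V{\left(c \right)} + B{\left(196,O{\left(12 \right)} \right)}} = \frac{1}{193 \sqrt{-7} - 15} = \frac{1}{193 i \sqrt{7} - 15} = \frac{1}{-15 + 193 i \sqrt{7}}$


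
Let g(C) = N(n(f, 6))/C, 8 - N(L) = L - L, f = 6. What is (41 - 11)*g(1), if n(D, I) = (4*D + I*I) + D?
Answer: 240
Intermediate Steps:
n(D, I) = I**2 + 5*D (n(D, I) = (4*D + I**2) + D = (I**2 + 4*D) + D = I**2 + 5*D)
N(L) = 8 (N(L) = 8 - (L - L) = 8 - 1*0 = 8 + 0 = 8)
g(C) = 8/C
(41 - 11)*g(1) = (41 - 11)*(8/1) = 30*(8*1) = 30*8 = 240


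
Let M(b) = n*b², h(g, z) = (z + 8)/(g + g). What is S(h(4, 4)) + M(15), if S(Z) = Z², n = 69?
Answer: 62109/4 ≈ 15527.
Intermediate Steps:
h(g, z) = (8 + z)/(2*g) (h(g, z) = (8 + z)/((2*g)) = (8 + z)*(1/(2*g)) = (8 + z)/(2*g))
M(b) = 69*b²
S(h(4, 4)) + M(15) = ((½)*(8 + 4)/4)² + 69*15² = ((½)*(¼)*12)² + 69*225 = (3/2)² + 15525 = 9/4 + 15525 = 62109/4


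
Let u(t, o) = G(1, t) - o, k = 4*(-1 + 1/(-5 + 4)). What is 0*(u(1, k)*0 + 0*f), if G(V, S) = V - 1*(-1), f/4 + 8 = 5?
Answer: 0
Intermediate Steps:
f = -12 (f = -32 + 4*5 = -32 + 20 = -12)
G(V, S) = 1 + V (G(V, S) = V + 1 = 1 + V)
k = -8 (k = 4*(-1 + 1/(-1)) = 4*(-1 - 1) = 4*(-2) = -8)
u(t, o) = 2 - o (u(t, o) = (1 + 1) - o = 2 - o)
0*(u(1, k)*0 + 0*f) = 0*((2 - 1*(-8))*0 + 0*(-12)) = 0*((2 + 8)*0 + 0) = 0*(10*0 + 0) = 0*(0 + 0) = 0*0 = 0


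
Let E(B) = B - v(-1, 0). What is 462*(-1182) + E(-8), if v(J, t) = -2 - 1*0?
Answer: -546090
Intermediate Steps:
v(J, t) = -2 (v(J, t) = -2 + 0 = -2)
E(B) = 2 + B (E(B) = B - 1*(-2) = B + 2 = 2 + B)
462*(-1182) + E(-8) = 462*(-1182) + (2 - 8) = -546084 - 6 = -546090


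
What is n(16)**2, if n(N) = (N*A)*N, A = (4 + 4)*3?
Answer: 37748736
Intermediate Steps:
A = 24 (A = 8*3 = 24)
n(N) = 24*N**2 (n(N) = (N*24)*N = (24*N)*N = 24*N**2)
n(16)**2 = (24*16**2)**2 = (24*256)**2 = 6144**2 = 37748736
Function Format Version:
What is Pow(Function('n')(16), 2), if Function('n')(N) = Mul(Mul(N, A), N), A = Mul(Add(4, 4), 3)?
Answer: 37748736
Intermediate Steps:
A = 24 (A = Mul(8, 3) = 24)
Function('n')(N) = Mul(24, Pow(N, 2)) (Function('n')(N) = Mul(Mul(N, 24), N) = Mul(Mul(24, N), N) = Mul(24, Pow(N, 2)))
Pow(Function('n')(16), 2) = Pow(Mul(24, Pow(16, 2)), 2) = Pow(Mul(24, 256), 2) = Pow(6144, 2) = 37748736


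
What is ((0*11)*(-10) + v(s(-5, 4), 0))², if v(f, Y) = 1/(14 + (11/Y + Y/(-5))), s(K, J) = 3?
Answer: 0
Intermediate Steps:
v(f, Y) = 1/(14 + 11/Y - Y/5) (v(f, Y) = 1/(14 + (11/Y + Y*(-⅕))) = 1/(14 + (11/Y - Y/5)) = 1/(14 + 11/Y - Y/5))
((0*11)*(-10) + v(s(-5, 4), 0))² = ((0*11)*(-10) + 5*0/(55 - 1*0² + 70*0))² = (0*(-10) + 5*0/(55 - 1*0 + 0))² = (0 + 5*0/(55 + 0 + 0))² = (0 + 5*0/55)² = (0 + 5*0*(1/55))² = (0 + 0)² = 0² = 0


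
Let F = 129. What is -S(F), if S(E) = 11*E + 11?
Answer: -1430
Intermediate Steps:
S(E) = 11 + 11*E
-S(F) = -(11 + 11*129) = -(11 + 1419) = -1*1430 = -1430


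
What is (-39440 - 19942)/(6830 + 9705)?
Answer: -59382/16535 ≈ -3.5913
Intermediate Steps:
(-39440 - 19942)/(6830 + 9705) = -59382/16535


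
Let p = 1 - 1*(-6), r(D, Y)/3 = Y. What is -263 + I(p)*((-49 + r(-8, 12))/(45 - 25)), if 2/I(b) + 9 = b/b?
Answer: -21027/80 ≈ -262.84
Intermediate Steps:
r(D, Y) = 3*Y
p = 7 (p = 1 + 6 = 7)
I(b) = -1/4 (I(b) = 2/(-9 + b/b) = 2/(-9 + 1) = 2/(-8) = 2*(-1/8) = -1/4)
-263 + I(p)*((-49 + r(-8, 12))/(45 - 25)) = -263 - (-49 + 3*12)/(4*(45 - 25)) = -263 - (-49 + 36)/(4*20) = -263 - (-13)/(4*20) = -263 - 1/4*(-13/20) = -263 + 13/80 = -21027/80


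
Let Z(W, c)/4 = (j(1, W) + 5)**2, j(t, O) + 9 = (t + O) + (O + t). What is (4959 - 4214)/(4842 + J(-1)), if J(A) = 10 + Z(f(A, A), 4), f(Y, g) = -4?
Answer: 745/5252 ≈ 0.14185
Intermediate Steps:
j(t, O) = -9 + 2*O + 2*t (j(t, O) = -9 + ((t + O) + (O + t)) = -9 + ((O + t) + (O + t)) = -9 + (2*O + 2*t) = -9 + 2*O + 2*t)
Z(W, c) = 4*(-2 + 2*W)**2 (Z(W, c) = 4*((-9 + 2*W + 2*1) + 5)**2 = 4*((-9 + 2*W + 2) + 5)**2 = 4*((-7 + 2*W) + 5)**2 = 4*(-2 + 2*W)**2)
J(A) = 410 (J(A) = 10 + 16*(-1 - 4)**2 = 10 + 16*(-5)**2 = 10 + 16*25 = 10 + 400 = 410)
(4959 - 4214)/(4842 + J(-1)) = (4959 - 4214)/(4842 + 410) = 745/5252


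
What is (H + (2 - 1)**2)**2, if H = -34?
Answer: 1089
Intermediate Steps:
(H + (2 - 1)**2)**2 = (-34 + (2 - 1)**2)**2 = (-34 + 1**2)**2 = (-34 + 1)**2 = (-33)**2 = 1089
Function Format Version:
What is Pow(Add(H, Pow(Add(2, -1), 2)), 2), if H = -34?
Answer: 1089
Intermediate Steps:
Pow(Add(H, Pow(Add(2, -1), 2)), 2) = Pow(Add(-34, Pow(Add(2, -1), 2)), 2) = Pow(Add(-34, Pow(1, 2)), 2) = Pow(Add(-34, 1), 2) = Pow(-33, 2) = 1089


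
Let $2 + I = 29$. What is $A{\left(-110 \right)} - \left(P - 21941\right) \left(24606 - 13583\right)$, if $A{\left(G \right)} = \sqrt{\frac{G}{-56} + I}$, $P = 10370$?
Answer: $127547133 + \frac{\sqrt{5677}}{14} \approx 1.2755 \cdot 10^{8}$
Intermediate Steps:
$I = 27$ ($I = -2 + 29 = 27$)
$A{\left(G \right)} = \sqrt{27 - \frac{G}{56}}$ ($A{\left(G \right)} = \sqrt{\frac{G}{-56} + 27} = \sqrt{G \left(- \frac{1}{56}\right) + 27} = \sqrt{- \frac{G}{56} + 27} = \sqrt{27 - \frac{G}{56}}$)
$A{\left(-110 \right)} - \left(P - 21941\right) \left(24606 - 13583\right) = \frac{\sqrt{21168 - -1540}}{28} - \left(10370 - 21941\right) \left(24606 - 13583\right) = \frac{\sqrt{21168 + 1540}}{28} - \left(-11571\right) 11023 = \frac{\sqrt{22708}}{28} - -127547133 = \frac{2 \sqrt{5677}}{28} + 127547133 = \frac{\sqrt{5677}}{14} + 127547133 = 127547133 + \frac{\sqrt{5677}}{14}$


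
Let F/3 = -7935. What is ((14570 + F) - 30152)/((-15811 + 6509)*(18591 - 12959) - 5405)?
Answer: 39387/52394269 ≈ 0.00075174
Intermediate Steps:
F = -23805 (F = 3*(-7935) = -23805)
((14570 + F) - 30152)/((-15811 + 6509)*(18591 - 12959) - 5405) = ((14570 - 23805) - 30152)/((-15811 + 6509)*(18591 - 12959) - 5405) = (-9235 - 30152)/(-9302*5632 - 5405) = -39387/(-52388864 - 5405) = -39387/(-52394269) = -39387*(-1/52394269) = 39387/52394269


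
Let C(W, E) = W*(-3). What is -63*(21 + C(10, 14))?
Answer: 567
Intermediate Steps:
C(W, E) = -3*W
-63*(21 + C(10, 14)) = -63*(21 - 3*10) = -63*(21 - 30) = -63*(-9) = 567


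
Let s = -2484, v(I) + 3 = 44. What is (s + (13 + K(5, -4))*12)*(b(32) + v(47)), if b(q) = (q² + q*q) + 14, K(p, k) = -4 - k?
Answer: -4895784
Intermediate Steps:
v(I) = 41 (v(I) = -3 + 44 = 41)
b(q) = 14 + 2*q² (b(q) = (q² + q²) + 14 = 2*q² + 14 = 14 + 2*q²)
(s + (13 + K(5, -4))*12)*(b(32) + v(47)) = (-2484 + (13 + (-4 - 1*(-4)))*12)*((14 + 2*32²) + 41) = (-2484 + (13 + (-4 + 4))*12)*((14 + 2*1024) + 41) = (-2484 + (13 + 0)*12)*((14 + 2048) + 41) = (-2484 + 13*12)*(2062 + 41) = (-2484 + 156)*2103 = -2328*2103 = -4895784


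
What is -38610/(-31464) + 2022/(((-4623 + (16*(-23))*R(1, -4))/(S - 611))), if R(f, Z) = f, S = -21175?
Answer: 3348363657/379316 ≈ 8827.4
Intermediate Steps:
-38610/(-31464) + 2022/(((-4623 + (16*(-23))*R(1, -4))/(S - 611))) = -38610/(-31464) + 2022/(((-4623 + (16*(-23))*1)/(-21175 - 611))) = -38610*(-1/31464) + 2022/(((-4623 - 368*1)/(-21786))) = 2145/1748 + 2022/(((-4623 - 368)*(-1/21786))) = 2145/1748 + 2022/((-4991*(-1/21786))) = 2145/1748 + 2022/(4991/21786) = 2145/1748 + 2022*(21786/4991) = 2145/1748 + 44051292/4991 = 3348363657/379316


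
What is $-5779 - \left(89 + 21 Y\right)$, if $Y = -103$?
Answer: $-3705$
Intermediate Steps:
$-5779 - \left(89 + 21 Y\right) = -5779 - -2074 = -5779 + \left(2163 - 89\right) = -5779 + 2074 = -3705$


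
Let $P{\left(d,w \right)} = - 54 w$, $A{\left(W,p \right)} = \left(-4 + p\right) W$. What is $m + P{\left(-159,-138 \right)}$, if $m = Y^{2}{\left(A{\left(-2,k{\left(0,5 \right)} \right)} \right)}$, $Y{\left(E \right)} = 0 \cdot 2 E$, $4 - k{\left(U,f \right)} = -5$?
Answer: $7452$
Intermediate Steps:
$k{\left(U,f \right)} = 9$ ($k{\left(U,f \right)} = 4 - -5 = 4 + 5 = 9$)
$A{\left(W,p \right)} = W \left(-4 + p\right)$
$Y{\left(E \right)} = 0$ ($Y{\left(E \right)} = 0 E = 0$)
$m = 0$ ($m = 0^{2} = 0$)
$m + P{\left(-159,-138 \right)} = 0 - -7452 = 0 + 7452 = 7452$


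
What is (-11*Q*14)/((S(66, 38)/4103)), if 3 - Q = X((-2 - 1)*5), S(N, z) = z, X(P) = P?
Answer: -5686758/19 ≈ -2.9930e+5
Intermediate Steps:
Q = 18 (Q = 3 - (-2 - 1)*5 = 3 - (-3)*5 = 3 - 1*(-15) = 3 + 15 = 18)
(-11*Q*14)/((S(66, 38)/4103)) = (-11*18*14)/((38/4103)) = (-198*14)/((38*(1/4103))) = -2772/38/4103 = -2772*4103/38 = -5686758/19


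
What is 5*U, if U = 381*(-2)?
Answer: -3810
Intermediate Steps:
U = -762
5*U = 5*(-762) = -3810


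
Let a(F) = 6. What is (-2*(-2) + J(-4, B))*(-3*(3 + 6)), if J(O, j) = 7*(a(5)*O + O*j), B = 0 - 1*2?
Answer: 2916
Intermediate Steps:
B = -2 (B = 0 - 2 = -2)
J(O, j) = 42*O + 7*O*j (J(O, j) = 7*(6*O + O*j) = 42*O + 7*O*j)
(-2*(-2) + J(-4, B))*(-3*(3 + 6)) = (-2*(-2) + 7*(-4)*(6 - 2))*(-3*(3 + 6)) = (4 + 7*(-4)*4)*(-3*9) = (4 - 112)*(-27) = -108*(-27) = 2916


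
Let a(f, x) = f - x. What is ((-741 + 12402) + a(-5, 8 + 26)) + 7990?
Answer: 19612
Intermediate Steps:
((-741 + 12402) + a(-5, 8 + 26)) + 7990 = ((-741 + 12402) + (-5 - (8 + 26))) + 7990 = (11661 + (-5 - 1*34)) + 7990 = (11661 + (-5 - 34)) + 7990 = (11661 - 39) + 7990 = 11622 + 7990 = 19612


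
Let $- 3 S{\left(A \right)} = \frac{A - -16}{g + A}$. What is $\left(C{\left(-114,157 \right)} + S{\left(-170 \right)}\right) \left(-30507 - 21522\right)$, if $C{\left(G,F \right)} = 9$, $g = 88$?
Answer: $-435690$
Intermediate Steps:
$S{\left(A \right)} = - \frac{16 + A}{3 \left(88 + A\right)}$ ($S{\left(A \right)} = - \frac{\left(A - -16\right) \frac{1}{88 + A}}{3} = - \frac{\left(A + 16\right) \frac{1}{88 + A}}{3} = - \frac{\left(16 + A\right) \frac{1}{88 + A}}{3} = - \frac{\frac{1}{88 + A} \left(16 + A\right)}{3} = - \frac{16 + A}{3 \left(88 + A\right)}$)
$\left(C{\left(-114,157 \right)} + S{\left(-170 \right)}\right) \left(-30507 - 21522\right) = \left(9 + \frac{-16 - -170}{3 \left(88 - 170\right)}\right) \left(-30507 - 21522\right) = \left(9 + \frac{-16 + 170}{3 \left(-82\right)}\right) \left(-52029\right) = \left(9 + \frac{1}{3} \left(- \frac{1}{82}\right) 154\right) \left(-52029\right) = \left(9 - \frac{77}{123}\right) \left(-52029\right) = \frac{1030}{123} \left(-52029\right) = -435690$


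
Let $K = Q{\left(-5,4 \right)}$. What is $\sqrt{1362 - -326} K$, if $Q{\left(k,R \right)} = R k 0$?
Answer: $0$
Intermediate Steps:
$Q{\left(k,R \right)} = 0$
$K = 0$
$\sqrt{1362 - -326} K = \sqrt{1362 - -326} \cdot 0 = \sqrt{1362 + \left(-862 + 1188\right)} 0 = \sqrt{1362 + 326} \cdot 0 = \sqrt{1688} \cdot 0 = 2 \sqrt{422} \cdot 0 = 0$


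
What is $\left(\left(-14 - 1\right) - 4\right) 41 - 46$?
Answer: $-825$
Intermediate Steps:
$\left(\left(-14 - 1\right) - 4\right) 41 - 46 = \left(-15 - 4\right) 41 - 46 = \left(-19\right) 41 - 46 = -779 - 46 = -825$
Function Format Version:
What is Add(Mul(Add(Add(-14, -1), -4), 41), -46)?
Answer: -825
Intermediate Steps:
Add(Mul(Add(Add(-14, -1), -4), 41), -46) = Add(Mul(Add(-15, -4), 41), -46) = Add(Mul(-19, 41), -46) = Add(-779, -46) = -825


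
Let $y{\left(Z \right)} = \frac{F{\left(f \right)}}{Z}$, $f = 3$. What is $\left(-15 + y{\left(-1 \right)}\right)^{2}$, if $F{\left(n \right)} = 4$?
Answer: $361$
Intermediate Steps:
$y{\left(Z \right)} = \frac{4}{Z}$
$\left(-15 + y{\left(-1 \right)}\right)^{2} = \left(-15 + \frac{4}{-1}\right)^{2} = \left(-15 + 4 \left(-1\right)\right)^{2} = \left(-15 - 4\right)^{2} = \left(-19\right)^{2} = 361$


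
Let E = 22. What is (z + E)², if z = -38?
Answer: 256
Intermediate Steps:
(z + E)² = (-38 + 22)² = (-16)² = 256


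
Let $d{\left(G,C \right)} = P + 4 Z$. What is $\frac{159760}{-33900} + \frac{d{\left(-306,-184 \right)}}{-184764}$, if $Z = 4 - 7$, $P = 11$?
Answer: $- \frac{491964379}{104391660} \approx -4.7127$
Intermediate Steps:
$Z = -3$ ($Z = 4 - 7 = -3$)
$d{\left(G,C \right)} = -1$ ($d{\left(G,C \right)} = 11 + 4 \left(-3\right) = 11 - 12 = -1$)
$\frac{159760}{-33900} + \frac{d{\left(-306,-184 \right)}}{-184764} = \frac{159760}{-33900} - \frac{1}{-184764} = 159760 \left(- \frac{1}{33900}\right) - - \frac{1}{184764} = - \frac{7988}{1695} + \frac{1}{184764} = - \frac{491964379}{104391660}$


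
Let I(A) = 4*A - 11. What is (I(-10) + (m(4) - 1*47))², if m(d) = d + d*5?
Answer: 5476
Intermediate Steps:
I(A) = -11 + 4*A
m(d) = 6*d (m(d) = d + 5*d = 6*d)
(I(-10) + (m(4) - 1*47))² = ((-11 + 4*(-10)) + (6*4 - 1*47))² = ((-11 - 40) + (24 - 47))² = (-51 - 23)² = (-74)² = 5476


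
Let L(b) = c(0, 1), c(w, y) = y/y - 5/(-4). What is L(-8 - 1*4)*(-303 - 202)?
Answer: -4545/4 ≈ -1136.3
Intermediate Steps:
c(w, y) = 9/4 (c(w, y) = 1 - 5*(-¼) = 1 + 5/4 = 9/4)
L(b) = 9/4
L(-8 - 1*4)*(-303 - 202) = 9*(-303 - 202)/4 = (9/4)*(-505) = -4545/4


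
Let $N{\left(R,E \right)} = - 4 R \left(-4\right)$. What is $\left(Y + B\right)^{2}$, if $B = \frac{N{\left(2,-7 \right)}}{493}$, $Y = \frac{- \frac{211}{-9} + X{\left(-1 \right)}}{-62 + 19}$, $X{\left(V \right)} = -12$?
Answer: $\frac{1474176025}{36401205681} \approx 0.040498$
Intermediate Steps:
$Y = - \frac{103}{387}$ ($Y = \frac{- \frac{211}{-9} - 12}{-62 + 19} = \frac{\left(-211\right) \left(- \frac{1}{9}\right) - 12}{-43} = \left(\frac{211}{9} - 12\right) \left(- \frac{1}{43}\right) = \frac{103}{9} \left(- \frac{1}{43}\right) = - \frac{103}{387} \approx -0.26615$)
$N{\left(R,E \right)} = 16 R$
$B = \frac{32}{493}$ ($B = \frac{16 \cdot 2}{493} = 32 \cdot \frac{1}{493} = \frac{32}{493} \approx 0.064909$)
$\left(Y + B\right)^{2} = \left(- \frac{103}{387} + \frac{32}{493}\right)^{2} = \left(- \frac{38395}{190791}\right)^{2} = \frac{1474176025}{36401205681}$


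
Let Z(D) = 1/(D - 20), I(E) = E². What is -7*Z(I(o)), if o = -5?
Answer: -7/5 ≈ -1.4000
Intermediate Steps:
Z(D) = 1/(-20 + D)
-7*Z(I(o)) = -7/(-20 + (-5)²) = -7/(-20 + 25) = -7/5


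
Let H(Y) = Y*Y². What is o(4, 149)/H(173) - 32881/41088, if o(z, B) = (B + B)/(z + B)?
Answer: -8682670065119/10849843840896 ≈ -0.80026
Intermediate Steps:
o(z, B) = 2*B/(B + z) (o(z, B) = (2*B)/(B + z) = 2*B/(B + z))
H(Y) = Y³
o(4, 149)/H(173) - 32881/41088 = (2*149/(149 + 4))/(173³) - 32881/41088 = (2*149/153)/5177717 - 32881*1/41088 = (2*149*(1/153))*(1/5177717) - 32881/41088 = (298/153)*(1/5177717) - 32881/41088 = 298/792190701 - 32881/41088 = -8682670065119/10849843840896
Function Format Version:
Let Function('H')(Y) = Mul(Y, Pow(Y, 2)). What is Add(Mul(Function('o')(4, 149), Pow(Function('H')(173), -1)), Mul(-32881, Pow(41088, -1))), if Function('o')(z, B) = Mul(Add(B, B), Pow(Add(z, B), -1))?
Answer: Rational(-8682670065119, 10849843840896) ≈ -0.80026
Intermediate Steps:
Function('o')(z, B) = Mul(2, B, Pow(Add(B, z), -1)) (Function('o')(z, B) = Mul(Mul(2, B), Pow(Add(B, z), -1)) = Mul(2, B, Pow(Add(B, z), -1)))
Function('H')(Y) = Pow(Y, 3)
Add(Mul(Function('o')(4, 149), Pow(Function('H')(173), -1)), Mul(-32881, Pow(41088, -1))) = Add(Mul(Mul(2, 149, Pow(Add(149, 4), -1)), Pow(Pow(173, 3), -1)), Mul(-32881, Pow(41088, -1))) = Add(Mul(Mul(2, 149, Pow(153, -1)), Pow(5177717, -1)), Mul(-32881, Rational(1, 41088))) = Add(Mul(Mul(2, 149, Rational(1, 153)), Rational(1, 5177717)), Rational(-32881, 41088)) = Add(Mul(Rational(298, 153), Rational(1, 5177717)), Rational(-32881, 41088)) = Add(Rational(298, 792190701), Rational(-32881, 41088)) = Rational(-8682670065119, 10849843840896)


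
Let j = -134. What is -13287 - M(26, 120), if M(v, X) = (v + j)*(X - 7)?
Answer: -1083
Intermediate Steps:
M(v, X) = (-134 + v)*(-7 + X) (M(v, X) = (v - 134)*(X - 7) = (-134 + v)*(-7 + X))
-13287 - M(26, 120) = -13287 - (938 - 134*120 - 7*26 + 120*26) = -13287 - (938 - 16080 - 182 + 3120) = -13287 - 1*(-12204) = -13287 + 12204 = -1083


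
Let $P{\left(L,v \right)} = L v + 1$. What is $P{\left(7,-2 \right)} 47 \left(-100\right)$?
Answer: $61100$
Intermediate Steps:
$P{\left(L,v \right)} = 1 + L v$
$P{\left(7,-2 \right)} 47 \left(-100\right) = \left(1 + 7 \left(-2\right)\right) 47 \left(-100\right) = \left(1 - 14\right) 47 \left(-100\right) = \left(-13\right) 47 \left(-100\right) = \left(-611\right) \left(-100\right) = 61100$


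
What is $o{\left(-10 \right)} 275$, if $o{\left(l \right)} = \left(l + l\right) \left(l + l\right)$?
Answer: $110000$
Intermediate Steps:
$o{\left(l \right)} = 4 l^{2}$ ($o{\left(l \right)} = 2 l 2 l = 4 l^{2}$)
$o{\left(-10 \right)} 275 = 4 \left(-10\right)^{2} \cdot 275 = 4 \cdot 100 \cdot 275 = 400 \cdot 275 = 110000$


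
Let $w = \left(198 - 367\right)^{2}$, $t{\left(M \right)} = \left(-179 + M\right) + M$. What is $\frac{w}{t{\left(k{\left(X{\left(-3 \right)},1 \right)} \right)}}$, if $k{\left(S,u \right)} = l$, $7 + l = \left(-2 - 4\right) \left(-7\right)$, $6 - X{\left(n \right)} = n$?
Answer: $- \frac{28561}{109} \approx -262.03$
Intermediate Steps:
$X{\left(n \right)} = 6 - n$
$l = 35$ ($l = -7 + \left(-2 - 4\right) \left(-7\right) = -7 - -42 = -7 + 42 = 35$)
$k{\left(S,u \right)} = 35$
$t{\left(M \right)} = -179 + 2 M$
$w = 28561$ ($w = \left(-169\right)^{2} = 28561$)
$\frac{w}{t{\left(k{\left(X{\left(-3 \right)},1 \right)} \right)}} = \frac{28561}{-179 + 2 \cdot 35} = \frac{28561}{-179 + 70} = \frac{28561}{-109} = 28561 \left(- \frac{1}{109}\right) = - \frac{28561}{109}$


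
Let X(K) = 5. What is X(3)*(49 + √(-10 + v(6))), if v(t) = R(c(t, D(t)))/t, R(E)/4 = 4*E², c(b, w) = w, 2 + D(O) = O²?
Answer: 245 + 5*√27654/3 ≈ 522.16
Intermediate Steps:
D(O) = -2 + O²
R(E) = 16*E² (R(E) = 4*(4*E²) = 16*E²)
v(t) = 16*(-2 + t²)²/t (v(t) = (16*(-2 + t²)²)/t = 16*(-2 + t²)²/t)
X(3)*(49 + √(-10 + v(6))) = 5*(49 + √(-10 + 16*(-2 + 6²)²/6)) = 5*(49 + √(-10 + 16*(⅙)*(-2 + 36)²)) = 5*(49 + √(-10 + 16*(⅙)*34²)) = 5*(49 + √(-10 + 16*(⅙)*1156)) = 5*(49 + √(-10 + 9248/3)) = 5*(49 + √(9218/3)) = 5*(49 + √27654/3) = 245 + 5*√27654/3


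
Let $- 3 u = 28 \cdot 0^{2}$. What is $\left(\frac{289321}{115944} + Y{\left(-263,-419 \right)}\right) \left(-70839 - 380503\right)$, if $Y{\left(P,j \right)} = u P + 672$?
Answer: $- \frac{17648304700319}{57972} \approx -3.0443 \cdot 10^{8}$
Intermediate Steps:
$u = 0$ ($u = - \frac{28 \cdot 0^{2}}{3} = - \frac{28 \cdot 0}{3} = \left(- \frac{1}{3}\right) 0 = 0$)
$Y{\left(P,j \right)} = 672$ ($Y{\left(P,j \right)} = 0 P + 672 = 0 + 672 = 672$)
$\left(\frac{289321}{115944} + Y{\left(-263,-419 \right)}\right) \left(-70839 - 380503\right) = \left(\frac{289321}{115944} + 672\right) \left(-70839 - 380503\right) = \left(289321 \cdot \frac{1}{115944} + 672\right) \left(-451342\right) = \left(\frac{289321}{115944} + 672\right) \left(-451342\right) = \frac{78203689}{115944} \left(-451342\right) = - \frac{17648304700319}{57972}$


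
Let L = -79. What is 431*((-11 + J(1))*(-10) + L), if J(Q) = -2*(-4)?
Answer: -21119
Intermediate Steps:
J(Q) = 8
431*((-11 + J(1))*(-10) + L) = 431*((-11 + 8)*(-10) - 79) = 431*(-3*(-10) - 79) = 431*(30 - 79) = 431*(-49) = -21119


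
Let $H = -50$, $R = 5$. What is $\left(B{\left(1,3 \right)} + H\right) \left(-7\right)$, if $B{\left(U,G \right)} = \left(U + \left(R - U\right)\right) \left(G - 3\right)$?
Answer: $350$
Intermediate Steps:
$B{\left(U,G \right)} = -15 + 5 G$ ($B{\left(U,G \right)} = \left(U - \left(-5 + U\right)\right) \left(G - 3\right) = 5 \left(-3 + G\right) = -15 + 5 G$)
$\left(B{\left(1,3 \right)} + H\right) \left(-7\right) = \left(\left(-15 + 5 \cdot 3\right) - 50\right) \left(-7\right) = \left(\left(-15 + 15\right) - 50\right) \left(-7\right) = \left(0 - 50\right) \left(-7\right) = \left(-50\right) \left(-7\right) = 350$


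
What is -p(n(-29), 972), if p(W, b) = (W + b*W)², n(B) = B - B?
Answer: 0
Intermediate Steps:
n(B) = 0
p(W, b) = (W + W*b)²
-p(n(-29), 972) = -0²*(1 + 972)² = -0*973² = -0*946729 = -1*0 = 0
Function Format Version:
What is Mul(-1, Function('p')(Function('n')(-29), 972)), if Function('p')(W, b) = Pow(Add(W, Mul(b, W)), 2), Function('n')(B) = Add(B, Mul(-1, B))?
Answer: 0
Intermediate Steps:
Function('n')(B) = 0
Function('p')(W, b) = Pow(Add(W, Mul(W, b)), 2)
Mul(-1, Function('p')(Function('n')(-29), 972)) = Mul(-1, Mul(Pow(0, 2), Pow(Add(1, 972), 2))) = Mul(-1, Mul(0, Pow(973, 2))) = Mul(-1, Mul(0, 946729)) = Mul(-1, 0) = 0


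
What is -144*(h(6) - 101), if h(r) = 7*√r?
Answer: 14544 - 1008*√6 ≈ 12075.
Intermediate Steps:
-144*(h(6) - 101) = -144*(7*√6 - 101) = -144*(-101 + 7*√6) = 14544 - 1008*√6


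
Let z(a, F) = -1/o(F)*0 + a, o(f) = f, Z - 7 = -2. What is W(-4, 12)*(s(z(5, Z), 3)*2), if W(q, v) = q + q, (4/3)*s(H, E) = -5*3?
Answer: 180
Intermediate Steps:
Z = 5 (Z = 7 - 2 = 5)
z(a, F) = a (z(a, F) = -1/F*0 + a = 0 + a = a)
s(H, E) = -45/4 (s(H, E) = 3*(-5*3)/4 = (¾)*(-15) = -45/4)
W(q, v) = 2*q
W(-4, 12)*(s(z(5, Z), 3)*2) = (2*(-4))*(-45/4*2) = -8*(-45/2) = 180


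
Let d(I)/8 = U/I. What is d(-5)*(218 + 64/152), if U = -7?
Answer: 46480/19 ≈ 2446.3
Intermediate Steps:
d(I) = -56/I (d(I) = 8*(-7/I) = -56/I)
d(-5)*(218 + 64/152) = (-56/(-5))*(218 + 64/152) = (-56*(-1/5))*(218 + 64*(1/152)) = 56*(218 + 8/19)/5 = (56/5)*(4150/19) = 46480/19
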